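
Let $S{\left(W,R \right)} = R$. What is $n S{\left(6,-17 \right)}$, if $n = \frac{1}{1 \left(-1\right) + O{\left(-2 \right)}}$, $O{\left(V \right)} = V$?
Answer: $\frac{17}{3} \approx 5.6667$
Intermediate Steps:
$n = - \frac{1}{3}$ ($n = \frac{1}{1 \left(-1\right) - 2} = \frac{1}{-1 - 2} = \frac{1}{-3} = - \frac{1}{3} \approx -0.33333$)
$n S{\left(6,-17 \right)} = \left(- \frac{1}{3}\right) \left(-17\right) = \frac{17}{3}$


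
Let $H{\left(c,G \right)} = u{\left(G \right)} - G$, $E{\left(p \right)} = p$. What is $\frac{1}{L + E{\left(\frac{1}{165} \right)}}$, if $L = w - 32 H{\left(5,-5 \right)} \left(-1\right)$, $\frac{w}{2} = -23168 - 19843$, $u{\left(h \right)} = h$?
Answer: $- \frac{165}{14193629} \approx -1.1625 \cdot 10^{-5}$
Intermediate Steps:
$H{\left(c,G \right)} = 0$ ($H{\left(c,G \right)} = G - G = 0$)
$w = -86022$ ($w = 2 \left(-23168 - 19843\right) = 2 \left(-43011\right) = -86022$)
$L = -86022$ ($L = -86022 - 32 \cdot 0 \left(-1\right) = -86022 - 0 \left(-1\right) = -86022 - 0 = -86022 + 0 = -86022$)
$\frac{1}{L + E{\left(\frac{1}{165} \right)}} = \frac{1}{-86022 + \frac{1}{165}} = \frac{1}{- \frac{14193629}{165}} = - \frac{165}{14193629}$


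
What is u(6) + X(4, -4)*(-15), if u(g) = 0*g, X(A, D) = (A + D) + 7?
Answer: -105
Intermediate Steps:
X(A, D) = 7 + A + D
u(g) = 0
u(6) + X(4, -4)*(-15) = 0 + (7 + 4 - 4)*(-15) = 0 + 7*(-15) = 0 - 105 = -105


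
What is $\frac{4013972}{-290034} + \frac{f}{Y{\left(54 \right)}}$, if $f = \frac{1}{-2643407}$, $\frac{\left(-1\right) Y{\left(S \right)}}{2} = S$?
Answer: $- \frac{21221123359837}{1533355811676} \approx -13.84$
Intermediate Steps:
$Y{\left(S \right)} = - 2 S$
$f = - \frac{1}{2643407} \approx -3.783 \cdot 10^{-7}$
$\frac{4013972}{-290034} + \frac{f}{Y{\left(54 \right)}} = \frac{4013972}{-290034} - \frac{1}{2643407 \left(\left(-2\right) 54\right)} = 4013972 \left(- \frac{1}{290034}\right) - \frac{1}{2643407 \left(-108\right)} = - \frac{2006986}{145017} - - \frac{1}{285487956} = - \frac{2006986}{145017} + \frac{1}{285487956} = - \frac{21221123359837}{1533355811676}$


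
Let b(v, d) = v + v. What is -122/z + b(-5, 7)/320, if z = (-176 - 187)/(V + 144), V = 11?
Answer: 604757/11616 ≈ 52.062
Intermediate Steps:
z = -363/155 (z = (-176 - 187)/(11 + 144) = -363/155 ≈ -2.3419)
b(v, d) = 2*v
-122/z + b(-5, 7)/320 = -122/(-363/155) + (2*(-5))/320 = -122*(-155/363) - 10*1/320 = 18910/363 - 1/32 = 604757/11616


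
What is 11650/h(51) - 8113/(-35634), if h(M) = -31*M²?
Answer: 79674401/957735018 ≈ 0.083190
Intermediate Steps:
11650/h(51) - 8113/(-35634) = 11650/((-31*51²)) - 8113/(-35634) = 11650/((-31*2601)) - 8113*(-1/35634) = 11650/(-80631) + 8113/35634 = 11650*(-1/80631) + 8113/35634 = -11650/80631 + 8113/35634 = 79674401/957735018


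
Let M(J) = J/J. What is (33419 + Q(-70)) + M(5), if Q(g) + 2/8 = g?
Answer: 133399/4 ≈ 33350.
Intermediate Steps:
Q(g) = -¼ + g
M(J) = 1
(33419 + Q(-70)) + M(5) = (33419 + (-¼ - 70)) + 1 = (33419 - 281/4) + 1 = 133395/4 + 1 = 133399/4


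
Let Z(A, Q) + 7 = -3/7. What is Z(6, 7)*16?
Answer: -832/7 ≈ -118.86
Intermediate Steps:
Z(A, Q) = -52/7 (Z(A, Q) = -7 - 3/7 = -52/7)
Z(6, 7)*16 = -52/7*16 = -832/7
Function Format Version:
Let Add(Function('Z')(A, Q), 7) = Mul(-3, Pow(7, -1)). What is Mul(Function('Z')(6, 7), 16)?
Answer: Rational(-832, 7) ≈ -118.86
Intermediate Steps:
Function('Z')(A, Q) = Rational(-52, 7) (Function('Z')(A, Q) = Add(-7, Mul(-3, Pow(7, -1))) = Add(-7, Mul(-3, Rational(1, 7))) = Add(-7, Rational(-3, 7)) = Rational(-52, 7))
Mul(Function('Z')(6, 7), 16) = Mul(Rational(-52, 7), 16) = Rational(-832, 7)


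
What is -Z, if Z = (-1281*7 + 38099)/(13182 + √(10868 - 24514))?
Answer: -192009012/86889385 + 14566*I*√13646/86889385 ≈ -2.2098 + 0.019583*I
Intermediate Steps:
Z = 29132/(13182 + I*√13646) (Z = (-8967 + 38099)/(13182 + √(-13646)) = 29132/(13182 + I*√13646) ≈ 2.2098 - 0.019583*I)
-Z = -(192009012/86889385 - 14566*I*√13646/86889385) = -192009012/86889385 + 14566*I*√13646/86889385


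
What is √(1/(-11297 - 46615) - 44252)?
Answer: 5*I*√1484123463294/28956 ≈ 210.36*I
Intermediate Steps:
√(1/(-11297 - 46615) - 44252) = √(1/(-57912) - 44252) = √(-1/57912 - 44252) = √(-2562721825/57912) = 5*I*√1484123463294/28956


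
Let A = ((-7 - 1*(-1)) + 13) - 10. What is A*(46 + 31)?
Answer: -231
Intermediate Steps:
A = -3 (A = ((-7 + 1) + 13) - 10 = (-6 + 13) - 10 = 7 - 10 = -3)
A*(46 + 31) = -3*(46 + 31) = -3*77 = -231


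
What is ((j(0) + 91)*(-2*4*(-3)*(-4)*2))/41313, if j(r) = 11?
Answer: -6528/13771 ≈ -0.47404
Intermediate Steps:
((j(0) + 91)*(-2*4*(-3)*(-4)*2))/41313 = ((11 + 91)*(-2*4*(-3)*(-4)*2))/41313 = (102*(-(-24)*(-4)*2))*(1/41313) = (102*(-2*48*2))*(1/41313) = (102*(-96*2))*(1/41313) = (102*(-192))*(1/41313) = -19584*1/41313 = -6528/13771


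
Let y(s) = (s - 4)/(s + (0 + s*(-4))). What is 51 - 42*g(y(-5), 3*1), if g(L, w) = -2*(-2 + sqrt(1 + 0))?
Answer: -33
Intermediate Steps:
y(s) = -(-4 + s)/(3*s) (y(s) = (-4 + s)/(s + (0 - 4*s)) = (-4 + s)/(s - 4*s) = (-4 + s)/((-3*s)) = (-4 + s)*(-1/(3*s)) = -(-4 + s)/(3*s))
g(L, w) = 2 (g(L, w) = -2*(-2 + sqrt(1)) = -2*(-2 + 1) = -2*(-1) = 2)
51 - 42*g(y(-5), 3*1) = 51 - 42*2 = 51 - 84 = -33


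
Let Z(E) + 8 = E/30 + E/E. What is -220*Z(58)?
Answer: 3344/3 ≈ 1114.7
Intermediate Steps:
Z(E) = -7 + E/30 (Z(E) = -8 + (E/30 + E/E) = -8 + (E*(1/30) + 1) = -8 + (E/30 + 1) = -8 + (1 + E/30) = -7 + E/30)
-220*Z(58) = -220*(-7 + (1/30)*58) = -220*(-7 + 29/15) = -220*(-76/15) = 3344/3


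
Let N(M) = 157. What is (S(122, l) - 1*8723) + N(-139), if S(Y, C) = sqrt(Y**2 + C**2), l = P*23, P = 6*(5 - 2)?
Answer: -8566 + 2*sqrt(46570) ≈ -8134.4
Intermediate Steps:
P = 18 (P = 6*3 = 18)
l = 414 (l = 18*23 = 414)
S(Y, C) = sqrt(C**2 + Y**2)
(S(122, l) - 1*8723) + N(-139) = (sqrt(414**2 + 122**2) - 1*8723) + 157 = (sqrt(171396 + 14884) - 8723) + 157 = (sqrt(186280) - 8723) + 157 = (2*sqrt(46570) - 8723) + 157 = (-8723 + 2*sqrt(46570)) + 157 = -8566 + 2*sqrt(46570)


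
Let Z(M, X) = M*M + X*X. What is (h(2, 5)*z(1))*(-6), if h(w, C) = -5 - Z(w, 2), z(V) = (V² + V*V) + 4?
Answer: 468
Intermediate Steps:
Z(M, X) = M² + X²
z(V) = 4 + 2*V² (z(V) = (V² + V²) + 4 = 2*V² + 4 = 4 + 2*V²)
h(w, C) = -9 - w² (h(w, C) = -5 - (w² + 2²) = -5 - (w² + 4) = -5 - (4 + w²) = -5 + (-4 - w²) = -9 - w²)
(h(2, 5)*z(1))*(-6) = ((-9 - 1*2²)*(4 + 2*1²))*(-6) = ((-9 - 1*4)*(4 + 2*1))*(-6) = ((-9 - 4)*(4 + 2))*(-6) = -13*6*(-6) = -78*(-6) = 468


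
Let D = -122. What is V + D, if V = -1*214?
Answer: -336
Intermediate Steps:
V = -214
V + D = -214 - 122 = -336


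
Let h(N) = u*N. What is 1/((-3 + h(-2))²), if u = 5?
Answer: 1/169 ≈ 0.0059172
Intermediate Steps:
h(N) = 5*N
1/((-3 + h(-2))²) = 1/((-3 + 5*(-2))²) = 1/((-3 - 10)²) = 1/((-13)²) = 1/169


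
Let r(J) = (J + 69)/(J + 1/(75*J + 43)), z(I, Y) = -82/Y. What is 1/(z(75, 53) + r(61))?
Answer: 14930047/8718702 ≈ 1.7124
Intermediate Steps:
r(J) = (69 + J)/(J + 1/(43 + 75*J))
1/(z(75, 53) + r(61)) = 1/(-82/53 + (2967 + 75*61² + 5218*61)/(1 + 43*61 + 75*61²)) = 1/(-82*1/53 + (2967 + 75*3721 + 318298)/(1 + 2623 + 75*3721)) = 1/(-82/53 + (2967 + 279075 + 318298)/(1 + 2623 + 279075)) = 1/(-82/53 + 600340/281699) = 1/(8718702/14930047) = 14930047/8718702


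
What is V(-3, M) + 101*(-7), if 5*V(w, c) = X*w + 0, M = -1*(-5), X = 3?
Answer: -3544/5 ≈ -708.80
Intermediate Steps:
M = 5
V(w, c) = 3*w/5 (V(w, c) = (3*w + 0)/5 = (3*w)/5 = 3*w/5)
V(-3, M) + 101*(-7) = (⅗)*(-3) + 101*(-7) = -9/5 - 707 = -3544/5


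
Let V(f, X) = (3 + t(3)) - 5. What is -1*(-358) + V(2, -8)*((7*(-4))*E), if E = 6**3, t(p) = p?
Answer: -5690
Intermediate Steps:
V(f, X) = 1 (V(f, X) = (3 + 3) - 5 = 6 - 5 = 1)
E = 216
-1*(-358) + V(2, -8)*((7*(-4))*E) = -1*(-358) + 1*((7*(-4))*216) = 358 + 1*(-28*216) = 358 + 1*(-6048) = 358 - 6048 = -5690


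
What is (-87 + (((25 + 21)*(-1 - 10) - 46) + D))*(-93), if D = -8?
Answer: 60171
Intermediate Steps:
(-87 + (((25 + 21)*(-1 - 10) - 46) + D))*(-93) = (-87 + (((25 + 21)*(-1 - 10) - 46) - 8))*(-93) = (-87 + ((46*(-11) - 46) - 8))*(-93) = (-87 + ((-506 - 46) - 8))*(-93) = (-87 + (-552 - 8))*(-93) = (-87 - 560)*(-93) = -647*(-93) = 60171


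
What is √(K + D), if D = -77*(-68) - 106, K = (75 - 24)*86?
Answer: 2*√2379 ≈ 97.550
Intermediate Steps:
K = 4386 (K = 51*86 = 4386)
D = 5130 (D = 5236 - 106 = 5130)
√(K + D) = √(4386 + 5130) = √9516 = 2*√2379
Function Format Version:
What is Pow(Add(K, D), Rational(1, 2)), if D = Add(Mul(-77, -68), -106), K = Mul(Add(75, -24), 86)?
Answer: Mul(2, Pow(2379, Rational(1, 2))) ≈ 97.550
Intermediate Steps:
K = 4386 (K = Mul(51, 86) = 4386)
D = 5130 (D = Add(5236, -106) = 5130)
Pow(Add(K, D), Rational(1, 2)) = Pow(Add(4386, 5130), Rational(1, 2)) = Pow(9516, Rational(1, 2)) = Mul(2, Pow(2379, Rational(1, 2)))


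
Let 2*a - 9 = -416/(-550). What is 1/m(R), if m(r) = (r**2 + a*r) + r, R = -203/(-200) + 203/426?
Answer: 3992472000/43885688371 ≈ 0.090974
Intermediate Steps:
a = 2683/550 (a = 9/2 + (-416/(-550))/2 = 9/2 + (-416*(-1/550))/2 = 9/2 + (1/2)*(208/275) = 9/2 + 104/275 = 2683/550 ≈ 4.8782)
R = 63539/42600 (R = -203*(-1/200) + 203*(1/426) = 203/200 + 203/426 = 63539/42600 ≈ 1.4915)
m(r) = r**2 + 3233*r/550 (m(r) = (r**2 + 2683*r/550) + r = r**2 + 3233*r/550)
1/m(R) = 1/((1/550)*(63539/42600)*(3233 + 550*(63539/42600))) = 1/((1/550)*(63539/42600)*(3233 + 698929/852)) = 1/((1/550)*(63539/42600)*(3453445/852)) = 1/(43885688371/3992472000) = 3992472000/43885688371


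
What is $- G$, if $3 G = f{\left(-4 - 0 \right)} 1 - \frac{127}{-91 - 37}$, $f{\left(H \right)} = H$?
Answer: $\frac{385}{384} \approx 1.0026$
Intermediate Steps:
$G = - \frac{385}{384}$ ($G = \frac{\left(-4 - 0\right) 1 - \frac{127}{-91 - 37}}{3} = \frac{\left(-4 + 0\right) 1 - \frac{127}{-128}}{3} = \frac{\left(-4\right) 1 - - \frac{127}{128}}{3} = \frac{-4 + \frac{127}{128}}{3} = \frac{1}{3} \left(- \frac{385}{128}\right) = - \frac{385}{384} \approx -1.0026$)
$- G = \left(-1\right) \left(- \frac{385}{384}\right) = \frac{385}{384}$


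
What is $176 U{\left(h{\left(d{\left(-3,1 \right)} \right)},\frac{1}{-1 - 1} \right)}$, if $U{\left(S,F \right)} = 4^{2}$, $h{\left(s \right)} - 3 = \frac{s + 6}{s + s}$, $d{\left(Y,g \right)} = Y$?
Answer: $2816$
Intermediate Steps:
$h{\left(s \right)} = 3 + \frac{6 + s}{2 s}$ ($h{\left(s \right)} = 3 + \frac{s + 6}{s + s} = 3 + \frac{6 + s}{2 s}$)
$U{\left(S,F \right)} = 16$
$176 U{\left(h{\left(d{\left(-3,1 \right)} \right)},\frac{1}{-1 - 1} \right)} = 176 \cdot 16 = 2816$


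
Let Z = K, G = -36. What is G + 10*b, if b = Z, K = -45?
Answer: -486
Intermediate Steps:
Z = -45
b = -45
G + 10*b = -36 + 10*(-45) = -36 - 450 = -486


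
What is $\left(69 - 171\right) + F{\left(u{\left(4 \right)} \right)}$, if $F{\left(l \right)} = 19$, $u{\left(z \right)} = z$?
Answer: $-83$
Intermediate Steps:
$\left(69 - 171\right) + F{\left(u{\left(4 \right)} \right)} = \left(69 - 171\right) + 19 = -102 + 19 = -83$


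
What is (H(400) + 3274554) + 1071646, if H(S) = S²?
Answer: 4506200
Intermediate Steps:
(H(400) + 3274554) + 1071646 = (400² + 3274554) + 1071646 = (160000 + 3274554) + 1071646 = 3434554 + 1071646 = 4506200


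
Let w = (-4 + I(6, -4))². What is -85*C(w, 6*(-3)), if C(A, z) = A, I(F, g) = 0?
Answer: -1360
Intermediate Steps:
w = 16 (w = (-4 + 0)² = (-4)² = 16)
-85*C(w, 6*(-3)) = -85*16 = -1360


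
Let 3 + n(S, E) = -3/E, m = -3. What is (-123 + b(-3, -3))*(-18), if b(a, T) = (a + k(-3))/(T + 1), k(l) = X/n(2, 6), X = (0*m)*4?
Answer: 2187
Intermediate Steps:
n(S, E) = -3 - 3/E
X = 0 (X = (0*(-3))*4 = 0*4 = 0)
k(l) = 0 (k(l) = 0/(-3 - 3/6) = 0/(-3 - 3*⅙) = 0/(-3 - ½) = 0/(-7/2) = 0*(-2/7) = 0)
b(a, T) = a/(1 + T) (b(a, T) = (a + 0)/(T + 1) = a/(1 + T))
(-123 + b(-3, -3))*(-18) = (-123 - 3/(1 - 3))*(-18) = (-123 - 3/(-2))*(-18) = (-123 - 3*(-½))*(-18) = (-123 + 3/2)*(-18) = -243/2*(-18) = 2187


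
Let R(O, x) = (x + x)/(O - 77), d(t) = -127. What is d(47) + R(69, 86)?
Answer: -297/2 ≈ -148.50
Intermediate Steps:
R(O, x) = 2*x/(-77 + O) (R(O, x) = (2*x)/(-77 + O) = 2*x/(-77 + O))
d(47) + R(69, 86) = -127 + 2*86/(-77 + 69) = -127 + 2*86/(-8) = -127 + 2*86*(-⅛) = -127 - 43/2 = -297/2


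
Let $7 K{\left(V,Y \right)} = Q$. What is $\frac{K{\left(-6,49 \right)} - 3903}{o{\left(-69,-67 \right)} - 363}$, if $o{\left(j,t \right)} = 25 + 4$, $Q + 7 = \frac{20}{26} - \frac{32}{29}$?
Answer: $\frac{735913}{62959} \approx 11.689$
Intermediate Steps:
$Q = - \frac{2765}{377}$ ($Q = -7 + \left(\frac{20}{26} - \frac{32}{29}\right) = -7 + \left(20 \cdot \frac{1}{26} - \frac{32}{29}\right) = -7 + \left(\frac{10}{13} - \frac{32}{29}\right) = -7 - \frac{126}{377} = - \frac{2765}{377} \approx -7.3342$)
$o{\left(j,t \right)} = 29$
$K{\left(V,Y \right)} = - \frac{395}{377}$ ($K{\left(V,Y \right)} = \frac{1}{7} \left(- \frac{2765}{377}\right) = - \frac{395}{377}$)
$\frac{K{\left(-6,49 \right)} - 3903}{o{\left(-69,-67 \right)} - 363} = \frac{- \frac{395}{377} - 3903}{29 - 363} = - \frac{1471826}{377 \left(-334\right)} = \left(- \frac{1471826}{377}\right) \left(- \frac{1}{334}\right) = \frac{735913}{62959}$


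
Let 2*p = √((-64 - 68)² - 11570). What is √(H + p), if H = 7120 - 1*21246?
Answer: √(-56504 + 2*√5854)/2 ≈ 118.69*I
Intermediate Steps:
H = -14126 (H = 7120 - 21246 = -14126)
p = √5854/2 (p = √((-64 - 68)² - 11570)/2 = √((-132)² - 11570)/2 = √(17424 - 11570)/2 = √5854/2 ≈ 38.256)
√(H + p) = √(-14126 + √5854/2)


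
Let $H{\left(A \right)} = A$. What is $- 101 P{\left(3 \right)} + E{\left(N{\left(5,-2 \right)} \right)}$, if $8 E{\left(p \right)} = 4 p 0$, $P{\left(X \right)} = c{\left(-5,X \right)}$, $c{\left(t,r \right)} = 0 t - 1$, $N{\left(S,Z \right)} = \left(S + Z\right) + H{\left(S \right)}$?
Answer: $101$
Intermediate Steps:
$N{\left(S,Z \right)} = Z + 2 S$ ($N{\left(S,Z \right)} = \left(S + Z\right) + S = Z + 2 S$)
$c{\left(t,r \right)} = -1$ ($c{\left(t,r \right)} = 0 - 1 = -1$)
$P{\left(X \right)} = -1$
$E{\left(p \right)} = 0$ ($E{\left(p \right)} = \frac{4 p 0}{8} = \frac{1}{8} \cdot 0 = 0$)
$- 101 P{\left(3 \right)} + E{\left(N{\left(5,-2 \right)} \right)} = \left(-101\right) \left(-1\right) + 0 = 101 + 0 = 101$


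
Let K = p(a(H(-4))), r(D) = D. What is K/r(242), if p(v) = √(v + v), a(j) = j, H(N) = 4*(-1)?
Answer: I*√2/121 ≈ 0.011688*I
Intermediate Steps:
H(N) = -4
p(v) = √2*√v (p(v) = √(2*v) = √2*√v)
K = 2*I*√2 (K = √2*√(-4) = √2*(2*I) = 2*I*√2 ≈ 2.8284*I)
K/r(242) = (2*I*√2)/242 = (2*I*√2)*(1/242) = I*√2/121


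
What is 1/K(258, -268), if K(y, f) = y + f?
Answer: -⅒ ≈ -0.10000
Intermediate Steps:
K(y, f) = f + y
1/K(258, -268) = 1/(-268 + 258) = 1/(-10) = -⅒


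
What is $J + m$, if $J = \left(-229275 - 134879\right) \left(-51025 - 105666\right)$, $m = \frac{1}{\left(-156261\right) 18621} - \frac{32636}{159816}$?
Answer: $\frac{2211168032022836271968201}{38751865126758} \approx 5.706 \cdot 10^{10}$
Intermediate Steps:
$m = - \frac{7913512241611}{38751865126758}$ ($m = \left(- \frac{1}{156261}\right) \frac{1}{18621} - \frac{8159}{39954} = - \frac{1}{2909736081} - \frac{8159}{39954} = - \frac{7913512241611}{38751865126758} \approx -0.20421$)
$J = 57059654414$ ($J = \left(-364154\right) \left(-156691\right) = 57059654414$)
$J + m = 57059654414 - \frac{7913512241611}{38751865126758} = \frac{2211168032022836271968201}{38751865126758}$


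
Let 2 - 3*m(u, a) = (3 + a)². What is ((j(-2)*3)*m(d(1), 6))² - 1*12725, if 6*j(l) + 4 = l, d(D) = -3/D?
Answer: -6484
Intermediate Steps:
m(u, a) = ⅔ - (3 + a)²/3
j(l) = -⅔ + l/6
((j(-2)*3)*m(d(1), 6))² - 1*12725 = (((-⅔ + (⅙)*(-2))*3)*(⅔ - (3 + 6)²/3))² - 1*12725 = (((-⅔ - ⅓)*3)*(⅔ - ⅓*9²))² - 12725 = ((-1*3)*(⅔ - ⅓*81))² - 12725 = (-3*(⅔ - 27))² - 12725 = (-3*(-79/3))² - 12725 = 79² - 12725 = 6241 - 12725 = -6484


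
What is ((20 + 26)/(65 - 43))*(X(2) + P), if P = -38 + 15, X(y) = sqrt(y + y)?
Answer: -483/11 ≈ -43.909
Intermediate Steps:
X(y) = sqrt(2)*sqrt(y) (X(y) = sqrt(2*y) = sqrt(2)*sqrt(y))
P = -23
((20 + 26)/(65 - 43))*(X(2) + P) = ((20 + 26)/(65 - 43))*(sqrt(2)*sqrt(2) - 23) = (46/22)*(2 - 23) = (46*(1/22))*(-21) = (23/11)*(-21) = -483/11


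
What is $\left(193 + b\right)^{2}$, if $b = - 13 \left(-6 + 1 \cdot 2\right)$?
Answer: $60025$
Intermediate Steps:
$b = 52$ ($b = - 13 \left(-6 + 2\right) = \left(-13\right) \left(-4\right) = 52$)
$\left(193 + b\right)^{2} = \left(193 + 52\right)^{2} = 245^{2} = 60025$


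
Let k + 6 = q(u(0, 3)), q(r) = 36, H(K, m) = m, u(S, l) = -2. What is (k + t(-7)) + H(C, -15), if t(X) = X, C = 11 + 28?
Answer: 8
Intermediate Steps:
C = 39
k = 30 (k = -6 + 36 = 30)
(k + t(-7)) + H(C, -15) = (30 - 7) - 15 = 23 - 15 = 8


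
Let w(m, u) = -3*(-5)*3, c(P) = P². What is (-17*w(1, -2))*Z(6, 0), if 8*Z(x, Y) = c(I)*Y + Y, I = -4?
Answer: 0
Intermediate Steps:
Z(x, Y) = 17*Y/8 (Z(x, Y) = ((-4)²*Y + Y)/8 = (16*Y + Y)/8 = (17*Y)/8 = 17*Y/8)
w(m, u) = 45 (w(m, u) = 15*3 = 45)
(-17*w(1, -2))*Z(6, 0) = (-17*45)*((17/8)*0) = -765*0 = 0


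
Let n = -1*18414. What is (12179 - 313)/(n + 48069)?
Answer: 11866/29655 ≈ 0.40014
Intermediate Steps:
n = -18414
(12179 - 313)/(n + 48069) = (12179 - 313)/(-18414 + 48069) = 11866/29655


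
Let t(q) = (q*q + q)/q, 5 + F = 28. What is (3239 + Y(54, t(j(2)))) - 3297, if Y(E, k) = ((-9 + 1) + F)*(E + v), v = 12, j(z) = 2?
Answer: 932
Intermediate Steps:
F = 23 (F = -5 + 28 = 23)
t(q) = (q + q²)/q (t(q) = (q² + q)/q = (q + q²)/q)
Y(E, k) = 180 + 15*E (Y(E, k) = ((-9 + 1) + 23)*(E + 12) = (-8 + 23)*(12 + E) = 15*(12 + E) = 180 + 15*E)
(3239 + Y(54, t(j(2)))) - 3297 = (3239 + (180 + 15*54)) - 3297 = (3239 + (180 + 810)) - 3297 = (3239 + 990) - 3297 = 4229 - 3297 = 932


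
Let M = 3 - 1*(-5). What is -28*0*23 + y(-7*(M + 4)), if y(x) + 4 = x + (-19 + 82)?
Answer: -25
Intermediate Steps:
M = 8 (M = 3 + 5 = 8)
y(x) = 59 + x (y(x) = -4 + (x + (-19 + 82)) = -4 + (x + 63) = -4 + (63 + x) = 59 + x)
-28*0*23 + y(-7*(M + 4)) = -28*0*23 + (59 - 7*(8 + 4)) = 0*23 + (59 - 7*12) = 0 + (59 - 84) = 0 - 25 = -25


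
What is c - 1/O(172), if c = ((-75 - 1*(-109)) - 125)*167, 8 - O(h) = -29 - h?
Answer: -3176174/209 ≈ -15197.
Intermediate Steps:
O(h) = 37 + h (O(h) = 8 - (-29 - h) = 8 + (29 + h) = 37 + h)
c = -15197 (c = ((-75 + 109) - 125)*167 = (34 - 125)*167 = -91*167 = -15197)
c - 1/O(172) = -15197 - 1/(37 + 172) = -15197 - 1/209 = -3176174/209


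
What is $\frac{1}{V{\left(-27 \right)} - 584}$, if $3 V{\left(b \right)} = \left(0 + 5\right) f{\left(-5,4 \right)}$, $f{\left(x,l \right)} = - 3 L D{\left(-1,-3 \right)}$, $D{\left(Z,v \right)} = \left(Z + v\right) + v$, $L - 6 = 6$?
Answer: $- \frac{1}{164} \approx -0.0060976$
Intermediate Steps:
$L = 12$ ($L = 6 + 6 = 12$)
$D{\left(Z,v \right)} = Z + 2 v$
$f{\left(x,l \right)} = 252$ ($f{\left(x,l \right)} = \left(-3\right) 12 \left(-1 + 2 \left(-3\right)\right) = - 36 \left(-1 - 6\right) = \left(-36\right) \left(-7\right) = 252$)
$V{\left(b \right)} = 420$ ($V{\left(b \right)} = \frac{\left(0 + 5\right) 252}{3} = \frac{5 \cdot 252}{3} = \frac{1}{3} \cdot 1260 = 420$)
$\frac{1}{V{\left(-27 \right)} - 584} = \frac{1}{420 - 584} = \frac{1}{-164} = - \frac{1}{164}$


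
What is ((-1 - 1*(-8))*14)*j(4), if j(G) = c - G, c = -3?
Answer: -686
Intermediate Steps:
j(G) = -3 - G
((-1 - 1*(-8))*14)*j(4) = ((-1 - 1*(-8))*14)*(-3 - 1*4) = ((-1 + 8)*14)*(-3 - 4) = (7*14)*(-7) = 98*(-7) = -686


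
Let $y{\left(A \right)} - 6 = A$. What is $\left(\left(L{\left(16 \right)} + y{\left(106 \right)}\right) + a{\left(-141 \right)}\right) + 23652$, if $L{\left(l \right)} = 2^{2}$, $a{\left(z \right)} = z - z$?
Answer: $23768$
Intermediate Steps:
$a{\left(z \right)} = 0$
$y{\left(A \right)} = 6 + A$
$L{\left(l \right)} = 4$
$\left(\left(L{\left(16 \right)} + y{\left(106 \right)}\right) + a{\left(-141 \right)}\right) + 23652 = \left(\left(4 + \left(6 + 106\right)\right) + 0\right) + 23652 = \left(\left(4 + 112\right) + 0\right) + 23652 = \left(116 + 0\right) + 23652 = 116 + 23652 = 23768$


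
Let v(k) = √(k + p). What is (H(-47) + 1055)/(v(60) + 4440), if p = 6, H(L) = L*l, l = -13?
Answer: 1232840/3285589 - 833*√66/9856767 ≈ 0.37454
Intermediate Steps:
H(L) = -13*L (H(L) = L*(-13) = -13*L)
v(k) = √(6 + k) (v(k) = √(k + 6) = √(6 + k))
(H(-47) + 1055)/(v(60) + 4440) = (-13*(-47) + 1055)/(√(6 + 60) + 4440) = (611 + 1055)/(√66 + 4440) = 1666/(4440 + √66)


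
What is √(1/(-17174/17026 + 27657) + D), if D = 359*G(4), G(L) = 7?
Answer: √139295222593729729410/235435454 ≈ 50.130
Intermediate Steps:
D = 2513 (D = 359*7 = 2513)
√(1/(-17174/17026 + 27657) + D) = √(1/(-17174/17026 + 27657) + 2513) = √(1/(-17174*1/17026 + 27657) + 2513) = √(1/(-8587/8513 + 27657) + 2513) = √(1/(235435454/8513) + 2513) = √(8513/235435454 + 2513) = √(591649304415/235435454) = √139295222593729729410/235435454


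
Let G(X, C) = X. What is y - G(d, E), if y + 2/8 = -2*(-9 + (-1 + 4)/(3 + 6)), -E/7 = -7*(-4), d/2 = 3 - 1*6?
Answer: 277/12 ≈ 23.083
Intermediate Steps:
d = -6 (d = 2*(3 - 1*6) = 2*(3 - 6) = 2*(-3) = -6)
E = -196 (E = -(-49)*(-4) = -7*28 = -196)
y = 205/12 (y = -1/4 - 2*(-9 + (-1 + 4)/(3 + 6)) = -1/4 - 2*(-9 + 3/9) = -1/4 - 2*(-9 + 3*(1/9)) = -1/4 - 2*(-9 + 1/3) = -1/4 - 2*(-26/3) = -1/4 + 52/3 = 205/12 ≈ 17.083)
y - G(d, E) = 205/12 - 1*(-6) = 205/12 + 6 = 277/12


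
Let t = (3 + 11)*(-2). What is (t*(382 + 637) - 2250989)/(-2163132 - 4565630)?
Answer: 2279521/6728762 ≈ 0.33877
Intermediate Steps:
t = -28 (t = 14*(-2) = -28)
(t*(382 + 637) - 2250989)/(-2163132 - 4565630) = (-28*(382 + 637) - 2250989)/(-2163132 - 4565630) = (-28*1019 - 2250989)/(-6728762) = (-28532 - 2250989)*(-1/6728762) = -2279521*(-1/6728762) = 2279521/6728762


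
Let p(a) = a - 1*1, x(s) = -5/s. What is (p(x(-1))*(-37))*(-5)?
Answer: 740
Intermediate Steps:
p(a) = -1 + a (p(a) = a - 1 = -1 + a)
(p(x(-1))*(-37))*(-5) = ((-1 - 5/(-1))*(-37))*(-5) = ((-1 - 5*(-1))*(-37))*(-5) = ((-1 + 5)*(-37))*(-5) = (4*(-37))*(-5) = -148*(-5) = 740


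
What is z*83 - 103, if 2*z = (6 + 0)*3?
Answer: 644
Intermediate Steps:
z = 9 (z = ((6 + 0)*3)/2 = (6*3)/2 = (½)*18 = 9)
z*83 - 103 = 9*83 - 103 = 747 - 103 = 644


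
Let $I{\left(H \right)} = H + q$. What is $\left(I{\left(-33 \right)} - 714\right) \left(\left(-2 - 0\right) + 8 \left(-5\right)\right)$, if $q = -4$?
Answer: $31542$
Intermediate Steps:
$I{\left(H \right)} = -4 + H$ ($I{\left(H \right)} = H - 4 = -4 + H$)
$\left(I{\left(-33 \right)} - 714\right) \left(\left(-2 - 0\right) + 8 \left(-5\right)\right) = \left(\left(-4 - 33\right) - 714\right) \left(\left(-2 - 0\right) + 8 \left(-5\right)\right) = \left(-37 - 714\right) \left(\left(-2 + 0\right) - 40\right) = - 751 \left(-2 - 40\right) = \left(-751\right) \left(-42\right) = 31542$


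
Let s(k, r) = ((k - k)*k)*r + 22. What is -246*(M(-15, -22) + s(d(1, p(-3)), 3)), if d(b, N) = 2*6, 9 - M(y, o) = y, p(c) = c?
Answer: -11316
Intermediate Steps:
M(y, o) = 9 - y
d(b, N) = 12
s(k, r) = 22 (s(k, r) = (0*k)*r + 22 = 0*r + 22 = 0 + 22 = 22)
-246*(M(-15, -22) + s(d(1, p(-3)), 3)) = -246*((9 - 1*(-15)) + 22) = -246*((9 + 15) + 22) = -246*(24 + 22) = -246*46 = -11316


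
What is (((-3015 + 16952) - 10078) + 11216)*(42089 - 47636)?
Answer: -83621025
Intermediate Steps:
(((-3015 + 16952) - 10078) + 11216)*(42089 - 47636) = ((13937 - 10078) + 11216)*(-5547) = (3859 + 11216)*(-5547) = 15075*(-5547) = -83621025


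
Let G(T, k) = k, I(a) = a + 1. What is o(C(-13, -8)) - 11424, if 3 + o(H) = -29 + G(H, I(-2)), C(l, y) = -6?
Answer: -11457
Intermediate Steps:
I(a) = 1 + a
o(H) = -33 (o(H) = -3 + (-29 + (1 - 2)) = -3 + (-29 - 1) = -3 - 30 = -33)
o(C(-13, -8)) - 11424 = -33 - 11424 = -11457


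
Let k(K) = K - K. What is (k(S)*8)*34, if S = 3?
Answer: 0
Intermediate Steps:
k(K) = 0
(k(S)*8)*34 = (0*8)*34 = 0*34 = 0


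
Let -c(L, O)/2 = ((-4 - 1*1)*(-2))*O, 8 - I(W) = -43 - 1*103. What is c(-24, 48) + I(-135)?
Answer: -806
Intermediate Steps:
I(W) = 154 (I(W) = 8 - (-43 - 1*103) = 8 - (-43 - 103) = 8 - 1*(-146) = 8 + 146 = 154)
c(L, O) = -20*O (c(L, O) = -2*(-4 - 1*1)*(-2)*O = -2*(-4 - 1)*(-2)*O = -2*(-5*(-2))*O = -20*O)
c(-24, 48) + I(-135) = -20*48 + 154 = -960 + 154 = -806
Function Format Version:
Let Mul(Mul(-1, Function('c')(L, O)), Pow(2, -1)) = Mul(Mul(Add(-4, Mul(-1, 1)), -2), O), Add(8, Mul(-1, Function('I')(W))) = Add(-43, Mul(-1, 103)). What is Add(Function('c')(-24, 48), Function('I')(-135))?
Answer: -806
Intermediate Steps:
Function('I')(W) = 154 (Function('I')(W) = Add(8, Mul(-1, Add(-43, Mul(-1, 103)))) = Add(8, Mul(-1, Add(-43, -103))) = Add(8, Mul(-1, -146)) = Add(8, 146) = 154)
Function('c')(L, O) = Mul(-20, O) (Function('c')(L, O) = Mul(-2, Mul(Mul(Add(-4, Mul(-1, 1)), -2), O)) = Mul(-2, Mul(Mul(Add(-4, -1), -2), O)) = Mul(-2, Mul(Mul(-5, -2), O)) = Mul(-2, Mul(10, O)) = Mul(-20, O))
Add(Function('c')(-24, 48), Function('I')(-135)) = Add(Mul(-20, 48), 154) = Add(-960, 154) = -806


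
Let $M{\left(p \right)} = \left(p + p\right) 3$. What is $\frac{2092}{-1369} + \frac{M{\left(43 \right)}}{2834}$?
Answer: $- \frac{2787763}{1939873} \approx -1.4371$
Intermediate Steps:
$M{\left(p \right)} = 6 p$ ($M{\left(p \right)} = 2 p 3 = 6 p$)
$\frac{2092}{-1369} + \frac{M{\left(43 \right)}}{2834} = \frac{2092}{-1369} + \frac{6 \cdot 43}{2834} = 2092 \left(- \frac{1}{1369}\right) + 258 \cdot \frac{1}{2834} = - \frac{2092}{1369} + \frac{129}{1417} = - \frac{2787763}{1939873}$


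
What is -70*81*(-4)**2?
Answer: -90720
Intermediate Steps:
-70*81*(-4)**2 = -5670*16 = -90720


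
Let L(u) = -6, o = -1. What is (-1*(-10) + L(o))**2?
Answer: 16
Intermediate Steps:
(-1*(-10) + L(o))**2 = (-1*(-10) - 6)**2 = (10 - 6)**2 = 4**2 = 16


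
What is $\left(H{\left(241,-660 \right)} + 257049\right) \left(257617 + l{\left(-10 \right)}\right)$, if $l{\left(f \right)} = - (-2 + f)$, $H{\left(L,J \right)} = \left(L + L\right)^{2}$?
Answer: $126076676617$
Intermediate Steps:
$H{\left(L,J \right)} = 4 L^{2}$ ($H{\left(L,J \right)} = \left(2 L\right)^{2} = 4 L^{2}$)
$l{\left(f \right)} = 2 - f$
$\left(H{\left(241,-660 \right)} + 257049\right) \left(257617 + l{\left(-10 \right)}\right) = \left(4 \cdot 241^{2} + 257049\right) \left(257617 + \left(2 - -10\right)\right) = \left(4 \cdot 58081 + 257049\right) \left(257617 + \left(2 + 10\right)\right) = \left(232324 + 257049\right) \left(257617 + 12\right) = 489373 \cdot 257629 = 126076676617$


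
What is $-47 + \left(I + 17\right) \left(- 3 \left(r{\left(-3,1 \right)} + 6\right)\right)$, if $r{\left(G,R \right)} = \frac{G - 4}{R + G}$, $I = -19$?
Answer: $10$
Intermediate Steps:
$r{\left(G,R \right)} = \frac{-4 + G}{G + R}$
$-47 + \left(I + 17\right) \left(- 3 \left(r{\left(-3,1 \right)} + 6\right)\right) = -47 + \left(-19 + 17\right) \left(- 3 \left(\frac{-4 - 3}{-3 + 1} + 6\right)\right) = -47 - 2 \left(- 3 \left(\frac{1}{-2} \left(-7\right) + 6\right)\right) = -47 - 2 \left(- 3 \left(\left(- \frac{1}{2}\right) \left(-7\right) + 6\right)\right) = -47 - 2 \left(- 3 \left(\frac{7}{2} + 6\right)\right) = -47 - 2 \left(\left(-3\right) \frac{19}{2}\right) = -47 - -57 = -47 + 57 = 10$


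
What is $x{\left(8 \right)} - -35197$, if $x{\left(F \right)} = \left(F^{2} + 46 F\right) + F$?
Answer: $35637$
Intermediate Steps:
$x{\left(F \right)} = F^{2} + 47 F$
$x{\left(8 \right)} - -35197 = 8 \left(47 + 8\right) - -35197 = 8 \cdot 55 + 35197 = 440 + 35197 = 35637$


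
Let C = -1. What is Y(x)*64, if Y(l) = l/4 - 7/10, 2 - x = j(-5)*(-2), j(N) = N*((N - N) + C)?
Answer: 736/5 ≈ 147.20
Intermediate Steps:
j(N) = -N (j(N) = N*((N - N) - 1) = N*(0 - 1) = N*(-1) = -N)
x = 12 (x = 2 - (-1*(-5))*(-2) = 2 - 5*(-2) = 2 - 1*(-10) = 2 + 10 = 12)
Y(l) = -7/10 + l/4 (Y(l) = l*(¼) - 7*⅒ = l/4 - 7/10 = -7/10 + l/4)
Y(x)*64 = (-7/10 + (¼)*12)*64 = (-7/10 + 3)*64 = (23/10)*64 = 736/5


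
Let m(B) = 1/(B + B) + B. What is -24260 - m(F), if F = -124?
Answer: -5985727/248 ≈ -24136.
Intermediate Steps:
m(B) = B + 1/(2*B) (m(B) = 1/(2*B) + B = B + 1/(2*B))
-24260 - m(F) = -24260 - (-124 + (½)/(-124)) = -24260 - (-124 + (½)*(-1/124)) = -24260 - (-124 - 1/248) = -24260 - 1*(-30753/248) = -24260 + 30753/248 = -5985727/248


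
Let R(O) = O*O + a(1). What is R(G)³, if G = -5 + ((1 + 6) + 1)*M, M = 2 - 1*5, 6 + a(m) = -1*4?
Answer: 573856191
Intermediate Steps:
a(m) = -10 (a(m) = -6 - 1*4 = -6 - 4 = -10)
M = -3 (M = 2 - 5 = -3)
G = -29 (G = -5 + ((1 + 6) + 1)*(-3) = -5 + (7 + 1)*(-3) = -5 + 8*(-3) = -5 - 24 = -29)
R(O) = -10 + O² (R(O) = O*O - 10 = O² - 10 = -10 + O²)
R(G)³ = (-10 + (-29)²)³ = (-10 + 841)³ = 831³ = 573856191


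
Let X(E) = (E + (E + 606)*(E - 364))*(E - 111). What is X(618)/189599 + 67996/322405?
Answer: 50932763256794/61127665595 ≈ 833.22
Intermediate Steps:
X(E) = (-111 + E)*(E + (-364 + E)*(606 + E)) (X(E) = (E + (606 + E)*(-364 + E))*(-111 + E) = (E + (-364 + E)*(606 + E))*(-111 + E) = (-111 + E)*(E + (-364 + E)*(606 + E)))
X(618)/189599 + 67996/322405 = (24484824 + 618³ - 247557*618 + 132*618²)/189599 + 67996/322405 = (24484824 + 236029032 - 152990226 + 132*381924)*(1/189599) + 67996*(1/322405) = (24484824 + 236029032 - 152990226 + 50413968)*(1/189599) + 67996/322405 = 157937598*(1/189599) + 67996/322405 = 157937598/189599 + 67996/322405 = 50932763256794/61127665595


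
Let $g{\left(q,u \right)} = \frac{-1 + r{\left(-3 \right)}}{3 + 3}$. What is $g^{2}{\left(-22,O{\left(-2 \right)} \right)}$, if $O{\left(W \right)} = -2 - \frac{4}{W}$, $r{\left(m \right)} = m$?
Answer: $\frac{4}{9} \approx 0.44444$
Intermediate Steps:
$g{\left(q,u \right)} = - \frac{2}{3}$ ($g{\left(q,u \right)} = \frac{-1 - 3}{3 + 3} = - \frac{4}{6} = \left(-4\right) \frac{1}{6} = - \frac{2}{3}$)
$g^{2}{\left(-22,O{\left(-2 \right)} \right)} = \left(- \frac{2}{3}\right)^{2} = \frac{4}{9}$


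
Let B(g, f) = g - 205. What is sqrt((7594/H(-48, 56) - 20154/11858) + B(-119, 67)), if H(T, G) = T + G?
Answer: sqrt(14788121)/154 ≈ 24.971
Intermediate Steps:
B(g, f) = -205 + g
H(T, G) = G + T
sqrt((7594/H(-48, 56) - 20154/11858) + B(-119, 67)) = sqrt((7594/(56 - 48) - 20154/11858) + (-205 - 119)) = sqrt((7594/8 - 20154*1/11858) - 324) = sqrt((7594*(1/8) - 10077/5929) - 324) = sqrt((3797/4 - 10077/5929) - 324) = sqrt(22472105/23716 - 324) = sqrt(14788121/23716) = sqrt(14788121)/154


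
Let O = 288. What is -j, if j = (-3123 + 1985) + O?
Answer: 850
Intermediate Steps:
j = -850 (j = (-3123 + 1985) + 288 = -1138 + 288 = -850)
-j = -1*(-850) = 850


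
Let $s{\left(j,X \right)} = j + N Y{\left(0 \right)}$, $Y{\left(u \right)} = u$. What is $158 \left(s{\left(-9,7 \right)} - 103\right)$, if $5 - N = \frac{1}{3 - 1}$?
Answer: $-17696$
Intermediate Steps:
$N = \frac{9}{2}$ ($N = 5 - \frac{1}{3 - 1} = 5 - \frac{1}{2} = \frac{9}{2} \approx 4.5$)
$s{\left(j,X \right)} = j$ ($s{\left(j,X \right)} = j + \frac{9}{2} \cdot 0 = j + 0 = j$)
$158 \left(s{\left(-9,7 \right)} - 103\right) = 158 \left(-9 - 103\right) = 158 \left(-112\right) = -17696$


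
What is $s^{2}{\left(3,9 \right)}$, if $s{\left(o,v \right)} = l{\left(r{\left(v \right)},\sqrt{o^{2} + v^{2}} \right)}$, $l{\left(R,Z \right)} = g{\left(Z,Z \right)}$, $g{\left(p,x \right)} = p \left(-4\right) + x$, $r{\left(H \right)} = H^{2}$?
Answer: $810$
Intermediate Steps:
$g{\left(p,x \right)} = x - 4 p$ ($g{\left(p,x \right)} = - 4 p + x = x - 4 p$)
$l{\left(R,Z \right)} = - 3 Z$ ($l{\left(R,Z \right)} = Z - 4 Z = - 3 Z$)
$s{\left(o,v \right)} = - 3 \sqrt{o^{2} + v^{2}}$
$s^{2}{\left(3,9 \right)} = \left(- 3 \sqrt{3^{2} + 9^{2}}\right)^{2} = \left(- 3 \sqrt{9 + 81}\right)^{2} = \left(- 3 \sqrt{90}\right)^{2} = \left(- 3 \cdot 3 \sqrt{10}\right)^{2} = \left(- 9 \sqrt{10}\right)^{2} = 810$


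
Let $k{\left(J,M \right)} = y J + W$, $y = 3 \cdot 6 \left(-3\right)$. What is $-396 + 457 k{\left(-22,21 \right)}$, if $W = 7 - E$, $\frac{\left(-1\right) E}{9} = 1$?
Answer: $549832$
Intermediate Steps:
$E = -9$ ($E = \left(-9\right) 1 = -9$)
$W = 16$ ($W = 7 - -9 = 7 + 9 = 16$)
$y = -54$ ($y = 18 \left(-3\right) = -54$)
$k{\left(J,M \right)} = 16 - 54 J$ ($k{\left(J,M \right)} = - 54 J + 16 = 16 - 54 J$)
$-396 + 457 k{\left(-22,21 \right)} = -396 + 457 \left(16 - -1188\right) = -396 + 457 \left(16 + 1188\right) = -396 + 457 \cdot 1204 = -396 + 550228 = 549832$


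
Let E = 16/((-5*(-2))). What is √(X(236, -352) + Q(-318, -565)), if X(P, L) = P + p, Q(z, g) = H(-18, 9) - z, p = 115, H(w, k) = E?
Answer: √16765/5 ≈ 25.896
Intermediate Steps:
E = 8/5 (E = 16/10 = 16*(⅒) = 8/5 ≈ 1.6000)
H(w, k) = 8/5
Q(z, g) = 8/5 - z
X(P, L) = 115 + P (X(P, L) = P + 115 = 115 + P)
√(X(236, -352) + Q(-318, -565)) = √((115 + 236) + (8/5 - 1*(-318))) = √(351 + (8/5 + 318)) = √(351 + 1598/5) = √(3353/5) = √16765/5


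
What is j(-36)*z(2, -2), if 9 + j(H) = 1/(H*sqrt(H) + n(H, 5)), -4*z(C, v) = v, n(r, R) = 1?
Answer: -209956/46657 + 108*I/46657 ≈ -4.5 + 0.0023148*I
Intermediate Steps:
z(C, v) = -v/4
j(H) = -9 + 1/(1 + H**(3/2)) (j(H) = -9 + 1/(H*sqrt(H) + 1) = -9 + 1/(H**(3/2) + 1) = -9 + 1/(1 + H**(3/2)))
j(-36)*z(2, -2) = ((-8 - (-1944)*I)/(1 + (-36)**(3/2)))*(-1/4*(-2)) = ((-8 - (-1944)*I)/(1 - 216*I))*(1/2) = (((1 + 216*I)/46657)*(-8 + 1944*I))*(1/2) = ((1 + 216*I)*(-8 + 1944*I)/46657)*(1/2) = (1 + 216*I)*(-8 + 1944*I)/93314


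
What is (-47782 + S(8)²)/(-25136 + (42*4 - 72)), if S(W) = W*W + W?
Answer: 21299/12520 ≈ 1.7012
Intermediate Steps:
S(W) = W + W² (S(W) = W² + W = W + W²)
(-47782 + S(8)²)/(-25136 + (42*4 - 72)) = (-47782 + (8*(1 + 8))²)/(-25136 + (42*4 - 72)) = (-47782 + (8*9)²)/(-25136 + (168 - 72)) = (-47782 + 72²)/(-25136 + 96) = (-47782 + 5184)/(-25040) = -42598*(-1/25040) = 21299/12520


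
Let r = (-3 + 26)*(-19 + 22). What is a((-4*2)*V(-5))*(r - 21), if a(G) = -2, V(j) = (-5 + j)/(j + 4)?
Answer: -96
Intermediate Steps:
V(j) = (-5 + j)/(4 + j)
r = 69 (r = 23*3 = 69)
a((-4*2)*V(-5))*(r - 21) = -2*(69 - 21) = -2*48 = -96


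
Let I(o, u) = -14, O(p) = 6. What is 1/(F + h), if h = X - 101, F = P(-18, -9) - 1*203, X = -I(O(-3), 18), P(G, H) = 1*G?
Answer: -1/308 ≈ -0.0032468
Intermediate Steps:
P(G, H) = G
X = 14 (X = -1*(-14) = 14)
F = -221 (F = -18 - 1*203 = -18 - 203 = -221)
h = -87 (h = 14 - 101 = -87)
1/(F + h) = 1/(-221 - 87) = 1/(-308) = -1/308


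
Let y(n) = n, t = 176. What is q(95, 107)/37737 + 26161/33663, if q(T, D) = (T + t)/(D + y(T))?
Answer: 9496720447/12219467022 ≈ 0.77718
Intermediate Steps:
q(T, D) = (176 + T)/(D + T) (q(T, D) = (T + 176)/(D + T) = (176 + T)/(D + T))
q(95, 107)/37737 + 26161/33663 = ((176 + 95)/(107 + 95))/37737 + 26161/33663 = (271/202)*(1/37737) + 26161*(1/33663) = ((1/202)*271)*(1/37737) + 26161/33663 = (271/202)*(1/37737) + 26161/33663 = 271/7622874 + 26161/33663 = 9496720447/12219467022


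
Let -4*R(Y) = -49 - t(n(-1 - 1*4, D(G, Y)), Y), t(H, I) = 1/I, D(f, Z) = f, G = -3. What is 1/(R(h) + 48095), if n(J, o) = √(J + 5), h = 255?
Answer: 255/12267349 ≈ 2.0787e-5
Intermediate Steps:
n(J, o) = √(5 + J)
R(Y) = 49/4 + 1/(4*Y) (R(Y) = -(-49 - 1/Y)/4 = 49/4 + 1/(4*Y))
1/(R(h) + 48095) = 1/((¼)*(1 + 49*255)/255 + 48095) = 1/((¼)*(1/255)*(1 + 12495) + 48095) = 1/((¼)*(1/255)*12496 + 48095) = 1/(3124/255 + 48095) = 1/(12267349/255) = 255/12267349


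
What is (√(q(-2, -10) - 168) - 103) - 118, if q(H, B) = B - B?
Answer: -221 + 2*I*√42 ≈ -221.0 + 12.961*I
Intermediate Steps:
q(H, B) = 0
(√(q(-2, -10) - 168) - 103) - 118 = (√(0 - 168) - 103) - 118 = (√(-168) - 103) - 118 = (2*I*√42 - 103) - 118 = (-103 + 2*I*√42) - 118 = -221 + 2*I*√42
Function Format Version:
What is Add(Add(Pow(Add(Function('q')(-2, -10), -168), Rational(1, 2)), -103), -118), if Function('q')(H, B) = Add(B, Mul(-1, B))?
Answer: Add(-221, Mul(2, I, Pow(42, Rational(1, 2)))) ≈ Add(-221.00, Mul(12.961, I))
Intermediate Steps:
Function('q')(H, B) = 0
Add(Add(Pow(Add(Function('q')(-2, -10), -168), Rational(1, 2)), -103), -118) = Add(Add(Pow(Add(0, -168), Rational(1, 2)), -103), -118) = Add(Add(Pow(-168, Rational(1, 2)), -103), -118) = Add(Add(Mul(2, I, Pow(42, Rational(1, 2))), -103), -118) = Add(Add(-103, Mul(2, I, Pow(42, Rational(1, 2)))), -118) = Add(-221, Mul(2, I, Pow(42, Rational(1, 2))))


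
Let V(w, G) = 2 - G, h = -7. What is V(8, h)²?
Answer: 81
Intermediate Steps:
V(8, h)² = (2 - 1*(-7))² = (2 + 7)² = 9² = 81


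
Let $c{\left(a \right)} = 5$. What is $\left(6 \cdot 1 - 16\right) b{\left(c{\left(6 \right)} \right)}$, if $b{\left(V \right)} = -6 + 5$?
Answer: $10$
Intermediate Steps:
$b{\left(V \right)} = -1$
$\left(6 \cdot 1 - 16\right) b{\left(c{\left(6 \right)} \right)} = \left(6 \cdot 1 - 16\right) \left(-1\right) = \left(6 - 16\right) \left(-1\right) = \left(-10\right) \left(-1\right) = 10$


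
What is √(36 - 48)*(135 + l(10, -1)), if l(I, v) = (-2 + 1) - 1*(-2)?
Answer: 272*I*√3 ≈ 471.12*I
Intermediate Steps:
l(I, v) = 1 (l(I, v) = -1 + 2 = 1)
√(36 - 48)*(135 + l(10, -1)) = √(36 - 48)*(135 + 1) = √(-12)*136 = (2*I*√3)*136 = 272*I*√3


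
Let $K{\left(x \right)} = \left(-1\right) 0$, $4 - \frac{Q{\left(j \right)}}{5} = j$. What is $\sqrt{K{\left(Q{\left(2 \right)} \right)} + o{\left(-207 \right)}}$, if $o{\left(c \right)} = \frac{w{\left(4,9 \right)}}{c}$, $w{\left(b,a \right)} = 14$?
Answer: $\frac{i \sqrt{322}}{69} \approx 0.26006 i$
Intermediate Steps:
$Q{\left(j \right)} = 20 - 5 j$
$K{\left(x \right)} = 0$
$o{\left(c \right)} = \frac{14}{c}$
$\sqrt{K{\left(Q{\left(2 \right)} \right)} + o{\left(-207 \right)}} = \sqrt{0 + \frac{14}{-207}} = \sqrt{0 + 14 \left(- \frac{1}{207}\right)} = \sqrt{0 - \frac{14}{207}} = \sqrt{- \frac{14}{207}} = \frac{i \sqrt{322}}{69}$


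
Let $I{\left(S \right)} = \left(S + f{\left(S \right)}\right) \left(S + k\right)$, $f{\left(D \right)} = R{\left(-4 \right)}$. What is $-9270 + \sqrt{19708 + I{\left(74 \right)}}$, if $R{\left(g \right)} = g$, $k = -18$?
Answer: $-9270 + 2 \sqrt{5907} \approx -9116.3$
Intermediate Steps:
$f{\left(D \right)} = -4$
$I{\left(S \right)} = \left(-18 + S\right) \left(-4 + S\right)$ ($I{\left(S \right)} = \left(S - 4\right) \left(S - 18\right) = \left(-4 + S\right) \left(-18 + S\right) = \left(-18 + S\right) \left(-4 + S\right)$)
$-9270 + \sqrt{19708 + I{\left(74 \right)}} = -9270 + \sqrt{19708 + \left(72 + 74^{2} - 1628\right)} = -9270 + \sqrt{19708 + \left(72 + 5476 - 1628\right)} = -9270 + \sqrt{19708 + 3920} = -9270 + \sqrt{23628} = -9270 + 2 \sqrt{5907}$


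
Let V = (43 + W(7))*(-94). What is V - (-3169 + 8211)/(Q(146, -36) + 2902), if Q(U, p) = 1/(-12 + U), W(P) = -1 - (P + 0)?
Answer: -1280054638/388869 ≈ -3291.7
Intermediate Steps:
W(P) = -1 - P
V = -3290 (V = (43 + (-1 - 1*7))*(-94) = (43 + (-1 - 7))*(-94) = (43 - 8)*(-94) = 35*(-94) = -3290)
V - (-3169 + 8211)/(Q(146, -36) + 2902) = -3290 - (-3169 + 8211)/(1/(-12 + 146) + 2902) = -3290 - 5042/(1/134 + 2902) = -3290 - 5042/388869/134 = -3290 - 5042*134/388869 = -3290 - 1*675628/388869 = -3290 - 675628/388869 = -1280054638/388869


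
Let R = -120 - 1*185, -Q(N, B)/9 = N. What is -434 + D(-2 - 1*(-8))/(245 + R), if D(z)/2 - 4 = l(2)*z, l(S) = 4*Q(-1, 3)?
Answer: -1324/3 ≈ -441.33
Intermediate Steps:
Q(N, B) = -9*N
R = -305 (R = -120 - 185 = -305)
l(S) = 36 (l(S) = 4*(-9*(-1)) = 4*9 = 36)
D(z) = 8 + 72*z (D(z) = 8 + 2*(36*z) = 8 + 72*z)
-434 + D(-2 - 1*(-8))/(245 + R) = -434 + (8 + 72*(-2 - 1*(-8)))/(245 - 305) = -434 + (8 + 72*(-2 + 8))/(-60) = -434 + (8 + 72*6)*(-1/60) = -434 + (8 + 432)*(-1/60) = -434 + 440*(-1/60) = -434 - 22/3 = -1324/3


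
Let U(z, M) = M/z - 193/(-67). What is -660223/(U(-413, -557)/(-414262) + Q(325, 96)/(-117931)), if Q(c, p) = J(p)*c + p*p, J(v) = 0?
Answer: 446260643218883883313/52828606454150 ≈ 8.4473e+6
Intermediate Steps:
Q(c, p) = p² (Q(c, p) = 0*c + p*p = 0 + p² = p²)
U(z, M) = 193/67 + M/z (U(z, M) = M/z - 193*(-1/67) = M/z + 193/67 = 193/67 + M/z)
-660223/(U(-413, -557)/(-414262) + Q(325, 96)/(-117931)) = -660223/((193/67 - 557/(-413))/(-414262) + 96²/(-117931)) = -660223/((193/67 - 557*(-1/413))*(-1/414262) + 9216*(-1/117931)) = -660223/((193/67 + 557/413)*(-1/414262) - 9216/117931) = -660223/((117028/27671)*(-1/414262) - 9216/117931) = -660223/(-58514/5731521901 - 9216/117931) = -660223/(-52828606454150/675924109306831) = -660223*(-675924109306831/52828606454150) = 446260643218883883313/52828606454150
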